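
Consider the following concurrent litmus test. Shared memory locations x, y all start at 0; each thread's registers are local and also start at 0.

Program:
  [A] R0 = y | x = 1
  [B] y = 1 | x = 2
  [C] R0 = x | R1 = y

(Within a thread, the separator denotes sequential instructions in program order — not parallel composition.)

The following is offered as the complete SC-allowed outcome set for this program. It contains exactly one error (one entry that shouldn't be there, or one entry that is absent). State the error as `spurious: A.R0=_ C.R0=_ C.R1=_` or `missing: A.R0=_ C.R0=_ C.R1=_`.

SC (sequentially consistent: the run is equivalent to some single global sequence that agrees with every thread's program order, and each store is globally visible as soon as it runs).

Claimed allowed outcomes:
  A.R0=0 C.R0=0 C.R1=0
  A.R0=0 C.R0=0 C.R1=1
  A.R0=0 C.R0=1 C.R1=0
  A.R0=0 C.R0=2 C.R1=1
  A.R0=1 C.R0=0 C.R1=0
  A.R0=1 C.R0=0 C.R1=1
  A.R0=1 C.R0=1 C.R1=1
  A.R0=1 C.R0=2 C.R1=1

missing: A.R0=0 C.R0=1 C.R1=1

outcome vector order: (A.R0,C.R0,C.R1)
SC: 9 outcomes — {(0,0,0); (0,0,1); (0,1,0); (0,1,1); (0,2,1); (1,0,0); (1,0,1); (1,1,1); (1,2,1)}
SC∖claimed = {(0,1,1)}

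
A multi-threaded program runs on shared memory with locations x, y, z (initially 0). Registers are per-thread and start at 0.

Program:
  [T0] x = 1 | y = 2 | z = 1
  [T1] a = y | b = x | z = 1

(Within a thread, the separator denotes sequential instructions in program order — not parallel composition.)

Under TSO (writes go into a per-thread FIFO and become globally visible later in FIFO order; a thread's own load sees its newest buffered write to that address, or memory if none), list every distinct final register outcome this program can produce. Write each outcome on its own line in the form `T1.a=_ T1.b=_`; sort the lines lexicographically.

T1.a=0 T1.b=0
T1.a=0 T1.b=1
T1.a=2 T1.b=1

outcome vector order: (T1.a,T1.b)
|TSO outcomes| = 3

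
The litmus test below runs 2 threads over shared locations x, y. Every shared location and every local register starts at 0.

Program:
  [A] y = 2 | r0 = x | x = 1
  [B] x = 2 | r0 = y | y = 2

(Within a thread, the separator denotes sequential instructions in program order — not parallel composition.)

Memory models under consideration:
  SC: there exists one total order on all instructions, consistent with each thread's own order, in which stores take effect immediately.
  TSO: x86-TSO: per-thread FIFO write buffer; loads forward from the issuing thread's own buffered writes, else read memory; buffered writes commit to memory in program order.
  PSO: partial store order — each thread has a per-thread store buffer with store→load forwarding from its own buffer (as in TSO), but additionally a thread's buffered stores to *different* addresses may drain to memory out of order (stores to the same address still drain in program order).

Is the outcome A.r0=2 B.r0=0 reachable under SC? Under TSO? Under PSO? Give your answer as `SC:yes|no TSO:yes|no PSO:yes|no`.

SC:yes TSO:yes PSO:yes

outcome vector order: (A.r0,B.r0)
under SC → 0/2; 2/0; 2/2
under TSO → 0/0; 0/2; 2/0; 2/2
under PSO → 0/0; 0/2; 2/0; 2/2
target 2/0 ∈ {SC,TSO,PSO}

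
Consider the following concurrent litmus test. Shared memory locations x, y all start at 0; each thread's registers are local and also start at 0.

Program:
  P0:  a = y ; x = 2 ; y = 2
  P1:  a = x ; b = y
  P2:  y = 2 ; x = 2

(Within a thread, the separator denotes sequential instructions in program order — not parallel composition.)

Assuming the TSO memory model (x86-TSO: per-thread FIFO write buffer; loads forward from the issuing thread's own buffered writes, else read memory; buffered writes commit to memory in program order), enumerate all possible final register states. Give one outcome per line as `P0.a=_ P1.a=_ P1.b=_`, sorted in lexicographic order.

outcome vector order: (P0.a,P1.a,P1.b)
|TSO outcomes| = 7

P0.a=0 P1.a=0 P1.b=0
P0.a=0 P1.a=0 P1.b=2
P0.a=0 P1.a=2 P1.b=0
P0.a=0 P1.a=2 P1.b=2
P0.a=2 P1.a=0 P1.b=0
P0.a=2 P1.a=0 P1.b=2
P0.a=2 P1.a=2 P1.b=2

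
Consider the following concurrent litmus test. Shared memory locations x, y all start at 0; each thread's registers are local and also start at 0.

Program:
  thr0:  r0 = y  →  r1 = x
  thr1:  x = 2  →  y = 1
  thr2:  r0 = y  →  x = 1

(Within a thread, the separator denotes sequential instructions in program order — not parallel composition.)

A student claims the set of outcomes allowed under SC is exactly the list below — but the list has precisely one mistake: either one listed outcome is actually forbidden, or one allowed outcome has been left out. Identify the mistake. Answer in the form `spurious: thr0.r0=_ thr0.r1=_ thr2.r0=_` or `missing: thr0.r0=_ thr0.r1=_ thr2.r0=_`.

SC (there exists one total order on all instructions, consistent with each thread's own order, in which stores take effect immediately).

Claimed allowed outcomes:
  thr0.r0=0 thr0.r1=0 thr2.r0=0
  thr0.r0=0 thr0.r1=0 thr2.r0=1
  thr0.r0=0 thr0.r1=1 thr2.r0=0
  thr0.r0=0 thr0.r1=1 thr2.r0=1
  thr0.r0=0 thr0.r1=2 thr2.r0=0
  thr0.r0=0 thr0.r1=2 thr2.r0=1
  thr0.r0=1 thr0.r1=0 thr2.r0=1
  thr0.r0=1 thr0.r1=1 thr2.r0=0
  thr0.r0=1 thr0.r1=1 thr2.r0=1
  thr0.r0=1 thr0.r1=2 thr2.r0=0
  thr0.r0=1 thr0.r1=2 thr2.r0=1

spurious: thr0.r0=1 thr0.r1=0 thr2.r0=1

outcome vector order: (thr0.r0,thr0.r1,thr2.r0)
SC: 10 outcomes — {0/0/0, 0/0/1, 0/1/0, 0/1/1, 0/2/0, 0/2/1, 1/1/0, 1/1/1, 1/2/0, 1/2/1}
claimed∖SC = {1/0/1}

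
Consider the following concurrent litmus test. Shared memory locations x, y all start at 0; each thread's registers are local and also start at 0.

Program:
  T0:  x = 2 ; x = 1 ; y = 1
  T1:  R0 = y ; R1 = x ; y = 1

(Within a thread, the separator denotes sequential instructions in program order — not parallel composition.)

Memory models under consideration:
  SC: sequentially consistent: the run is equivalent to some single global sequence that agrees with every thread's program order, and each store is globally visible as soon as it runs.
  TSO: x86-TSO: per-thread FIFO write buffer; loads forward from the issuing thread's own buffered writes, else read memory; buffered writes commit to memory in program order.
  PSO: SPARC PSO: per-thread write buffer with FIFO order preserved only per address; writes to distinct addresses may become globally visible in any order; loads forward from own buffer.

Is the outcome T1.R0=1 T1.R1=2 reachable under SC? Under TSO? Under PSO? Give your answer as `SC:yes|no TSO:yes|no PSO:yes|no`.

SC:no TSO:no PSO:yes

outcome vector order: (T1.R0,T1.R1)
under SC → (0,0); (0,1); (0,2); (1,1)
under TSO → (0,0); (0,1); (0,2); (1,1)
under PSO → (0,0); (0,1); (0,2); (1,0); (1,1); (1,2)
target (1,2) ∈ {PSO}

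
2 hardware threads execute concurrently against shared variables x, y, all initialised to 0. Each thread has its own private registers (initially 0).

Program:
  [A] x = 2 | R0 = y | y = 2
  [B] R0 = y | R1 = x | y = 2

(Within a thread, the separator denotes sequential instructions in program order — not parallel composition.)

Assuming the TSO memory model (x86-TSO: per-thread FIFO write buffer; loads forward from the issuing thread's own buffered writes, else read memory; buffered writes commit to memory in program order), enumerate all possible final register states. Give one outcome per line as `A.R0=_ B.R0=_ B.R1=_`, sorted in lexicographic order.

A.R0=0 B.R0=0 B.R1=0
A.R0=0 B.R0=0 B.R1=2
A.R0=0 B.R0=2 B.R1=2
A.R0=2 B.R0=0 B.R1=0
A.R0=2 B.R0=0 B.R1=2

outcome vector order: (A.R0,B.R0,B.R1)
|TSO outcomes| = 5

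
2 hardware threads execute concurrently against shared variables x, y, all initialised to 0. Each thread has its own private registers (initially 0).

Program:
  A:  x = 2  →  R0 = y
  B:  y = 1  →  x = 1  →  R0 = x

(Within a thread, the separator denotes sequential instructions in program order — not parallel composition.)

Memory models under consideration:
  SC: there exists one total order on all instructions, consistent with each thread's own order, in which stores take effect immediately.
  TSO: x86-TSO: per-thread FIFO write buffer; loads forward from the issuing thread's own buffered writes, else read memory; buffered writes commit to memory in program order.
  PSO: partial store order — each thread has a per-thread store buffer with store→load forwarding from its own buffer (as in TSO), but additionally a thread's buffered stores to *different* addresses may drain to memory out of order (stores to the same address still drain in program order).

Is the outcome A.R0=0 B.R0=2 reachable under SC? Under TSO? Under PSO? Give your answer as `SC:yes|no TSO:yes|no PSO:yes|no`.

outcome vector order: (A.R0,B.R0)
SC (3): 0/1, 1/1, 1/2
TSO (4): 0/1, 0/2, 1/1, 1/2
PSO (4): 0/1, 0/2, 1/1, 1/2
target 0/2 ∈ {TSO,PSO}

SC:no TSO:yes PSO:yes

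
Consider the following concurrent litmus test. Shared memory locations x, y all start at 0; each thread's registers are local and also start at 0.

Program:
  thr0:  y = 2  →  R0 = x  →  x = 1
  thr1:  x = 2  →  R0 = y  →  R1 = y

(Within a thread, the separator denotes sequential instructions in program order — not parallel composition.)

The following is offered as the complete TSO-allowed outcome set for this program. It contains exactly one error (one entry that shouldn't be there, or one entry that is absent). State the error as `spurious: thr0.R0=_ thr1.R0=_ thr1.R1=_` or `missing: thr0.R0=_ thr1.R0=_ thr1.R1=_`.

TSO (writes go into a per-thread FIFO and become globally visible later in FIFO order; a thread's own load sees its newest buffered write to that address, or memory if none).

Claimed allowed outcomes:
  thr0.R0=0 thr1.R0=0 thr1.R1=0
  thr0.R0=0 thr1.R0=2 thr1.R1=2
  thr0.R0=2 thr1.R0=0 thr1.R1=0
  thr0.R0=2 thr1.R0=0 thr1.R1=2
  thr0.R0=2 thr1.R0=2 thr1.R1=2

outcome vector order: (thr0.R0,thr1.R0,thr1.R1)
[TSO] allowed = {<0 0 0>; <0 0 2>; <0 2 2>; <2 0 0>; <2 0 2>; <2 2 2>}
TSO∖claimed = {<0 0 2>}

missing: thr0.R0=0 thr1.R0=0 thr1.R1=2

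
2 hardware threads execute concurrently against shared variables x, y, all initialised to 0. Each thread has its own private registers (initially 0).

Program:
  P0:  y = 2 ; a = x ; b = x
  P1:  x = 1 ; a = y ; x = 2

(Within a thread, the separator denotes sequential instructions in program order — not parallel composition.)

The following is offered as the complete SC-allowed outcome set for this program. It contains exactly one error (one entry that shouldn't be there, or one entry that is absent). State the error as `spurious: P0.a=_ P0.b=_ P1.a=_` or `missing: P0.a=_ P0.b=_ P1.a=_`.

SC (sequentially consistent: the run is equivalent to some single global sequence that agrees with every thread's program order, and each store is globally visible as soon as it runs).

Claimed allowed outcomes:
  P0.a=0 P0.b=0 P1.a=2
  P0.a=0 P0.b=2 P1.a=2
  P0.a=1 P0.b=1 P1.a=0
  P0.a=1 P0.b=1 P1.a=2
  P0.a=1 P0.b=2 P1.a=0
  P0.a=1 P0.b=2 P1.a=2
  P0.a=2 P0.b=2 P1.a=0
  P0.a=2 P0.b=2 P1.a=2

missing: P0.a=0 P0.b=1 P1.a=2

outcome vector order: (P0.a,P0.b,P1.a)
[SC] allowed = {0/0/2, 0/1/2, 0/2/2, 1/1/0, 1/1/2, 1/2/0, 1/2/2, 2/2/0, 2/2/2}
SC∖claimed = {0/1/2}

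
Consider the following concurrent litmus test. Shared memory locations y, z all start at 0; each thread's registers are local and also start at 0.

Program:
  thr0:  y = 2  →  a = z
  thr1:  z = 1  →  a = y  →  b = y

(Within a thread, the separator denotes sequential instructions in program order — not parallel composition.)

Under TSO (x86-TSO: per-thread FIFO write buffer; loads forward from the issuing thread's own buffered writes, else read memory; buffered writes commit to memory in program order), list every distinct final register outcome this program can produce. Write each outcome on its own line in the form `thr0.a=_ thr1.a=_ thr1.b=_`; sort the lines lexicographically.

outcome vector order: (thr0.a,thr1.a,thr1.b)
|TSO outcomes| = 6

thr0.a=0 thr1.a=0 thr1.b=0
thr0.a=0 thr1.a=0 thr1.b=2
thr0.a=0 thr1.a=2 thr1.b=2
thr0.a=1 thr1.a=0 thr1.b=0
thr0.a=1 thr1.a=0 thr1.b=2
thr0.a=1 thr1.a=2 thr1.b=2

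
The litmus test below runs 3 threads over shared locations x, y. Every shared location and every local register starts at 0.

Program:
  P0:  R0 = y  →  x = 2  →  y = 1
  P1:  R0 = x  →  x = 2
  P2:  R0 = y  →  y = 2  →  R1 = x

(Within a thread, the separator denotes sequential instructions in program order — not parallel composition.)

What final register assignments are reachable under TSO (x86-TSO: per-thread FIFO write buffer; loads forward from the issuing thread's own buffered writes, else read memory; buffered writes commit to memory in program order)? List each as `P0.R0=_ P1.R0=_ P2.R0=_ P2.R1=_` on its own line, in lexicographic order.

P0.R0=0 P1.R0=0 P2.R0=0 P2.R1=0
P0.R0=0 P1.R0=0 P2.R0=0 P2.R1=2
P0.R0=0 P1.R0=0 P2.R0=1 P2.R1=2
P0.R0=0 P1.R0=2 P2.R0=0 P2.R1=0
P0.R0=0 P1.R0=2 P2.R0=0 P2.R1=2
P0.R0=0 P1.R0=2 P2.R0=1 P2.R1=2
P0.R0=2 P1.R0=0 P2.R0=0 P2.R1=0
P0.R0=2 P1.R0=0 P2.R0=0 P2.R1=2
P0.R0=2 P1.R0=2 P2.R0=0 P2.R1=0
P0.R0=2 P1.R0=2 P2.R0=0 P2.R1=2

outcome vector order: (P0.R0,P1.R0,P2.R0,P2.R1)
|TSO outcomes| = 10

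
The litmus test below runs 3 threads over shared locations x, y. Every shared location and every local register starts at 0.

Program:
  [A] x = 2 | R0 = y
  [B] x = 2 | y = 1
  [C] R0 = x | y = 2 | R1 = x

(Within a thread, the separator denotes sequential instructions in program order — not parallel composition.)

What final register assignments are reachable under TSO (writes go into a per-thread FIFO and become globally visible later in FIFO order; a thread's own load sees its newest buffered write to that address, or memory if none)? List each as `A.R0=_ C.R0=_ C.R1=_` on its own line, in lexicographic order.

A.R0=0 C.R0=0 C.R1=0
A.R0=0 C.R0=0 C.R1=2
A.R0=0 C.R0=2 C.R1=2
A.R0=1 C.R0=0 C.R1=0
A.R0=1 C.R0=0 C.R1=2
A.R0=1 C.R0=2 C.R1=2
A.R0=2 C.R0=0 C.R1=0
A.R0=2 C.R0=0 C.R1=2
A.R0=2 C.R0=2 C.R1=2

outcome vector order: (A.R0,C.R0,C.R1)
|TSO outcomes| = 9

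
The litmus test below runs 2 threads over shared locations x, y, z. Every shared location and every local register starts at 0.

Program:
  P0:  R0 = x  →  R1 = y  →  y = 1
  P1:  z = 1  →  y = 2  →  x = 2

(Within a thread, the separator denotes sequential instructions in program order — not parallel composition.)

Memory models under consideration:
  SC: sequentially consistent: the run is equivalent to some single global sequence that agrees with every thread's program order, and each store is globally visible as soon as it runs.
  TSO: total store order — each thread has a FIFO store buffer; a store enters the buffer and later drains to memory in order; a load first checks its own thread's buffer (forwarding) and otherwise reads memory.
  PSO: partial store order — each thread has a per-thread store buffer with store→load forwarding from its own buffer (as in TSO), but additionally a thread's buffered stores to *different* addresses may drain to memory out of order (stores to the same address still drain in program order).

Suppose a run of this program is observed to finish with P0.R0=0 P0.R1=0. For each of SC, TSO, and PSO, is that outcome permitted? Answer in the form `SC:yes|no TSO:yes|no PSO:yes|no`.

SC:yes TSO:yes PSO:yes

outcome vector order: (P0.R0,P0.R1)
SC (3): 0/0 0/2 2/2
TSO (3): 0/0 0/2 2/2
PSO (4): 0/0 0/2 2/0 2/2
target 0/0 ∈ {SC,TSO,PSO}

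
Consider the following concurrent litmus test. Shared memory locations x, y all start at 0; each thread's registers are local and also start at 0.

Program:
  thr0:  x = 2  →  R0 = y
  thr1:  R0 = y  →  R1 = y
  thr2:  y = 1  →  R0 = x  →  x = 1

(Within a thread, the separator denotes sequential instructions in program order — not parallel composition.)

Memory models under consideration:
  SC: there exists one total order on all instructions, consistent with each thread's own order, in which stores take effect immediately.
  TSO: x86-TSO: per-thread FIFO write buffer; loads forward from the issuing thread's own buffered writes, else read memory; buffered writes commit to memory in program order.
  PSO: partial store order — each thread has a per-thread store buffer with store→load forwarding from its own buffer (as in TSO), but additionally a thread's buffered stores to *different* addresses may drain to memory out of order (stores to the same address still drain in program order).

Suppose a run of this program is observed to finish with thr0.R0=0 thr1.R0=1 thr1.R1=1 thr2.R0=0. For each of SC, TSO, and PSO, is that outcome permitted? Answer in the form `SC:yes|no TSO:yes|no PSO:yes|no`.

SC:no TSO:yes PSO:yes

outcome vector order: (thr0.R0,thr1.R0,thr1.R1,thr2.R0)
under SC → <0 0 0 2> <0 0 1 2> <0 1 1 2> <1 0 0 0> <1 0 0 2> <1 0 1 0> <1 0 1 2> <1 1 1 0> <1 1 1 2>
under TSO → <0 0 0 0> <0 0 0 2> <0 0 1 0> <0 0 1 2> <0 1 1 0> <0 1 1 2> <1 0 0 0> <1 0 0 2> <1 0 1 0> <1 0 1 2> <1 1 1 0> <1 1 1 2>
under PSO → <0 0 0 0> <0 0 0 2> <0 0 1 0> <0 0 1 2> <0 1 1 0> <0 1 1 2> <1 0 0 0> <1 0 0 2> <1 0 1 0> <1 0 1 2> <1 1 1 0> <1 1 1 2>
target <0 1 1 0> ∈ {TSO,PSO}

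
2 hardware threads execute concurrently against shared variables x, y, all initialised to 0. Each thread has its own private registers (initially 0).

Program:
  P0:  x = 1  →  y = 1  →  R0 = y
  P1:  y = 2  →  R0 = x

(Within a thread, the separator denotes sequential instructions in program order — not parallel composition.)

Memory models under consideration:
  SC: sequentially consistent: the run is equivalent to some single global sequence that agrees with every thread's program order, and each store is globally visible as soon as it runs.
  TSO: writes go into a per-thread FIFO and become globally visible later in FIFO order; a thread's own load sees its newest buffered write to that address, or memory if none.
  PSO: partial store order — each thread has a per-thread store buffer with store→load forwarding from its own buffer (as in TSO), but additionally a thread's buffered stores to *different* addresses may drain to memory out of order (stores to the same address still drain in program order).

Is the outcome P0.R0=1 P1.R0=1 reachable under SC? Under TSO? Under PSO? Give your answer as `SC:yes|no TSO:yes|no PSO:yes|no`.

outcome vector order: (P0.R0,P1.R0)
SC: 3 outcomes — {(1,0) (1,1) (2,1)}
TSO: 4 outcomes — {(1,0) (1,1) (2,0) (2,1)}
PSO: 4 outcomes — {(1,0) (1,1) (2,0) (2,1)}
target (1,1) ∈ {SC,TSO,PSO}

SC:yes TSO:yes PSO:yes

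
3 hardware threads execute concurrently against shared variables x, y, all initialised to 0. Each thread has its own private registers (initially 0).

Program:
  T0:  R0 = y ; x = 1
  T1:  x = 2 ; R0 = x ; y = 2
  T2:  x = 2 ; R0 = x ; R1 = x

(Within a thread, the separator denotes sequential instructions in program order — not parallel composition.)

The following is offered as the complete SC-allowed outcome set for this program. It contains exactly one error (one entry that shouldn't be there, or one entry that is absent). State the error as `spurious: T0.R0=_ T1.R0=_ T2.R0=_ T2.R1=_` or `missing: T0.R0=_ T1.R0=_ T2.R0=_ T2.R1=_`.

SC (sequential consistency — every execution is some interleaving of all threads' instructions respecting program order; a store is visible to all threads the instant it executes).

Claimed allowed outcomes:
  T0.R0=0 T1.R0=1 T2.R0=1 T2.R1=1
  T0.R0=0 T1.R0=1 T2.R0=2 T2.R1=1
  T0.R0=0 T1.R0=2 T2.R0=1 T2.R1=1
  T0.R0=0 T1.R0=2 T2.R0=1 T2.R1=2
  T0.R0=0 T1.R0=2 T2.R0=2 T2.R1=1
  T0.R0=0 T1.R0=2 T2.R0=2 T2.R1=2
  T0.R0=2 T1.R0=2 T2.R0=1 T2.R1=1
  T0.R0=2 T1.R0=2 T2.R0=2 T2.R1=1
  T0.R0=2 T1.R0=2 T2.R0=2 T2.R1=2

missing: T0.R0=0 T1.R0=1 T2.R0=2 T2.R1=2

outcome vector order: (T0.R0,T1.R0,T2.R0,T2.R1)
SC (10): 0111, 0121, 0122, 0211, 0212, 0221, 0222, 2211, 2221, 2222
SC∖claimed = {0122}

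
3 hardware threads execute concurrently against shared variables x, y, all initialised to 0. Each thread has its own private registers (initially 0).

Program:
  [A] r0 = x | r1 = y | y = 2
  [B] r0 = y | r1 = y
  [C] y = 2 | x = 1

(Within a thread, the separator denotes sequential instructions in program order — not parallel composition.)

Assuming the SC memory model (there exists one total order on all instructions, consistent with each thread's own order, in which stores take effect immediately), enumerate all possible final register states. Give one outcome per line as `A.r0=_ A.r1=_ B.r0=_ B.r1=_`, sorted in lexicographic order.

A.r0=0 A.r1=0 B.r0=0 B.r1=0
A.r0=0 A.r1=0 B.r0=0 B.r1=2
A.r0=0 A.r1=0 B.r0=2 B.r1=2
A.r0=0 A.r1=2 B.r0=0 B.r1=0
A.r0=0 A.r1=2 B.r0=0 B.r1=2
A.r0=0 A.r1=2 B.r0=2 B.r1=2
A.r0=1 A.r1=2 B.r0=0 B.r1=0
A.r0=1 A.r1=2 B.r0=0 B.r1=2
A.r0=1 A.r1=2 B.r0=2 B.r1=2

outcome vector order: (A.r0,A.r1,B.r0,B.r1)
|SC outcomes| = 9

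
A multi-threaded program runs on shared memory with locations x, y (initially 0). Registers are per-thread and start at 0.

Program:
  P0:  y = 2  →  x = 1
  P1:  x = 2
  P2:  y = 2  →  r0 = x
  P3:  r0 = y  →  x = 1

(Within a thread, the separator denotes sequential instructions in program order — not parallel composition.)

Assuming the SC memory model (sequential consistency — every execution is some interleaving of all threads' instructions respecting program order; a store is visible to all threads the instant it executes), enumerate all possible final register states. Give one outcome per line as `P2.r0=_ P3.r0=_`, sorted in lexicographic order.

outcome vector order: (P2.r0,P3.r0)
|SC outcomes| = 6

P2.r0=0 P3.r0=0
P2.r0=0 P3.r0=2
P2.r0=1 P3.r0=0
P2.r0=1 P3.r0=2
P2.r0=2 P3.r0=0
P2.r0=2 P3.r0=2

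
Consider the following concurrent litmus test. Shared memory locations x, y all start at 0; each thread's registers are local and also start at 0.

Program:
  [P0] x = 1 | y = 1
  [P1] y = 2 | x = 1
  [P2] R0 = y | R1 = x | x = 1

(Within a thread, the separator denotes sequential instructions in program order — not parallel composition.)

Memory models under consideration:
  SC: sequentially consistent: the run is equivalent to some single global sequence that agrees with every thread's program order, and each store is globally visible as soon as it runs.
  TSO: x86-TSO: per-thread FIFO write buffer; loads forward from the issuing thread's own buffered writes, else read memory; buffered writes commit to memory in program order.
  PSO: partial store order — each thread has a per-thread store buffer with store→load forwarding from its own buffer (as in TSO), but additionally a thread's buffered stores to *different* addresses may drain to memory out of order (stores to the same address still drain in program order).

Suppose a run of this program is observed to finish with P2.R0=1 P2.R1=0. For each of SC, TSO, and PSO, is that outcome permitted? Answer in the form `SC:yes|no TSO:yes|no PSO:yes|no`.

outcome vector order: (P2.R0,P2.R1)
SC (5): (0,0); (0,1); (1,1); (2,0); (2,1)
TSO (5): (0,0); (0,1); (1,1); (2,0); (2,1)
PSO (6): (0,0); (0,1); (1,0); (1,1); (2,0); (2,1)
target (1,0) ∈ {PSO}

SC:no TSO:no PSO:yes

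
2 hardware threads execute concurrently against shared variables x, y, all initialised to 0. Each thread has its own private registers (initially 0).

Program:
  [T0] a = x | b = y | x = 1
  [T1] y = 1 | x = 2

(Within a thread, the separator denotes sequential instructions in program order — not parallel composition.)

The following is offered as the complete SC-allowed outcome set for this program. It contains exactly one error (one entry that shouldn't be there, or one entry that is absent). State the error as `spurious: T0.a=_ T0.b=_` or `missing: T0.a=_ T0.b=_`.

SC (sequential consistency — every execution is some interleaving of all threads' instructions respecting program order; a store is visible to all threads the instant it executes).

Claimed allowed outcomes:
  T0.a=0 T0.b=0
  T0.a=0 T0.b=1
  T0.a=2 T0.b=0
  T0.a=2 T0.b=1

outcome vector order: (T0.a,T0.b)
[SC] allowed = {<0 0> <0 1> <2 1>}
claimed∖SC = {<2 0>}

spurious: T0.a=2 T0.b=0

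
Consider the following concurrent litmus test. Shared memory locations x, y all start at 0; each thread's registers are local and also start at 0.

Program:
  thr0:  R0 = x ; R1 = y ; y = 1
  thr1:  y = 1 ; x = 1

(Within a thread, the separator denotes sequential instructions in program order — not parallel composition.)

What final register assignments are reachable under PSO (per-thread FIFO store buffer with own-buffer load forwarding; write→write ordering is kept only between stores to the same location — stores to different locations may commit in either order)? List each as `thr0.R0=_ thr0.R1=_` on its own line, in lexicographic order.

thr0.R0=0 thr0.R1=0
thr0.R0=0 thr0.R1=1
thr0.R0=1 thr0.R1=0
thr0.R0=1 thr0.R1=1

outcome vector order: (thr0.R0,thr0.R1)
|PSO outcomes| = 4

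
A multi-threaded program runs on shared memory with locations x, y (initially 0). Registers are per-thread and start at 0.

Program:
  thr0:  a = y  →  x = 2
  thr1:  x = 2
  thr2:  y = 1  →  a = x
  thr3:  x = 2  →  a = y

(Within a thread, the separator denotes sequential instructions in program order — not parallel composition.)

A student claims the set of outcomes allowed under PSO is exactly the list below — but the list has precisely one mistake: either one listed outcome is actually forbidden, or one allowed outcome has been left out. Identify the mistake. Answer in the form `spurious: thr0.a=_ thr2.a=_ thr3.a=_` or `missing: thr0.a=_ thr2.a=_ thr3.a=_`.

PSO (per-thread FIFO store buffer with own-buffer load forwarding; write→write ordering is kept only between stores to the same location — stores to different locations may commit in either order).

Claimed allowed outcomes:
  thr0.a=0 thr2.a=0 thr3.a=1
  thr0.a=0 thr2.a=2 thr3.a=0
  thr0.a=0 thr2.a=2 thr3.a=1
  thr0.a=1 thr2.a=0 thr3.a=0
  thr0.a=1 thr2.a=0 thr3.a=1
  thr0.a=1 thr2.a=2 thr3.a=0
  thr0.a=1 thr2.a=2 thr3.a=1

missing: thr0.a=0 thr2.a=0 thr3.a=0

outcome vector order: (thr0.a,thr2.a,thr3.a)
PSO: 8 outcomes — {(0,0,0); (0,0,1); (0,2,0); (0,2,1); (1,0,0); (1,0,1); (1,2,0); (1,2,1)}
PSO∖claimed = {(0,0,0)}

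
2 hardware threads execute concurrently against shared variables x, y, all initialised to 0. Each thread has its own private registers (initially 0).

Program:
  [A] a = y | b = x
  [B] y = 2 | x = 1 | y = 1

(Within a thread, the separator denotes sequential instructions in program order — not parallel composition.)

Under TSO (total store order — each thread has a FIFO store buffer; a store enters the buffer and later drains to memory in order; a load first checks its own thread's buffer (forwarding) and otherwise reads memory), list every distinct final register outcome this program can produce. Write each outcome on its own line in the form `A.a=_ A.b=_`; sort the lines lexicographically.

A.a=0 A.b=0
A.a=0 A.b=1
A.a=1 A.b=1
A.a=2 A.b=0
A.a=2 A.b=1

outcome vector order: (A.a,A.b)
|TSO outcomes| = 5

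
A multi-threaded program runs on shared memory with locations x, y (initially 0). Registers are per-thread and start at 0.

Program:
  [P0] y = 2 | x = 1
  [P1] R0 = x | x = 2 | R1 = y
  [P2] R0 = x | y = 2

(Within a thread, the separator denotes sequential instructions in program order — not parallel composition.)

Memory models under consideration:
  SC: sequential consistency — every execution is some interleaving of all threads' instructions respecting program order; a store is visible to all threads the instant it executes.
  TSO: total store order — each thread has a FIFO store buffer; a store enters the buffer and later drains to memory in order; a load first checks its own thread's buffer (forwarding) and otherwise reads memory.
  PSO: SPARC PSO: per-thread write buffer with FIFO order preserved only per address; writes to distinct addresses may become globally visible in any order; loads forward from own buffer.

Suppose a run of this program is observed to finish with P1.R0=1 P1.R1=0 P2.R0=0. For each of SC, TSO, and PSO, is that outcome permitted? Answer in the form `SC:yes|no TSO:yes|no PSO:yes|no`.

outcome vector order: (P1.R0,P1.R1,P2.R0)
[SC] allowed = {(0,0,0), (0,0,1), (0,0,2), (0,2,0), (0,2,1), (0,2,2), (1,2,0), (1,2,1), (1,2,2)}
[TSO] allowed = {(0,0,0), (0,0,1), (0,0,2), (0,2,0), (0,2,1), (0,2,2), (1,2,0), (1,2,1), (1,2,2)}
[PSO] allowed = {(0,0,0), (0,0,1), (0,0,2), (0,2,0), (0,2,1), (0,2,2), (1,0,0), (1,0,1), (1,0,2), (1,2,0), (1,2,1), (1,2,2)}
target (1,0,0) ∈ {PSO}

SC:no TSO:no PSO:yes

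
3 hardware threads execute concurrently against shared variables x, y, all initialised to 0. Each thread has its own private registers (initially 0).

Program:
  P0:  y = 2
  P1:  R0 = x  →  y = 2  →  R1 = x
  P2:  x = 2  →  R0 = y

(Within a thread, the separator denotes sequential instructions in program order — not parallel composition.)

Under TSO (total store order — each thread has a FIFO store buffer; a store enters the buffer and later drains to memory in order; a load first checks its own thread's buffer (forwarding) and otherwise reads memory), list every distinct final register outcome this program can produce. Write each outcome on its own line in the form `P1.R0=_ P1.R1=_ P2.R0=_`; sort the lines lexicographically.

outcome vector order: (P1.R0,P1.R1,P2.R0)
|TSO outcomes| = 6

P1.R0=0 P1.R1=0 P2.R0=0
P1.R0=0 P1.R1=0 P2.R0=2
P1.R0=0 P1.R1=2 P2.R0=0
P1.R0=0 P1.R1=2 P2.R0=2
P1.R0=2 P1.R1=2 P2.R0=0
P1.R0=2 P1.R1=2 P2.R0=2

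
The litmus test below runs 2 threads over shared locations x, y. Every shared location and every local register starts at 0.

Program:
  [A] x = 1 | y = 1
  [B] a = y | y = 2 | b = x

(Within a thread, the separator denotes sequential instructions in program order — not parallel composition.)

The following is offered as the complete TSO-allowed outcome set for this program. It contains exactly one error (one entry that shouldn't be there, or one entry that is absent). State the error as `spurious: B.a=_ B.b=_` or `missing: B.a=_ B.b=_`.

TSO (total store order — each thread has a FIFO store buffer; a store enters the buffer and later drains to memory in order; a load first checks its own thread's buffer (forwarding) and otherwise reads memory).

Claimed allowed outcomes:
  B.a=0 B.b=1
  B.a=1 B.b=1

outcome vector order: (B.a,B.b)
TSO: 3 outcomes — {<0 0>; <0 1>; <1 1>}
TSO∖claimed = {<0 0>}

missing: B.a=0 B.b=0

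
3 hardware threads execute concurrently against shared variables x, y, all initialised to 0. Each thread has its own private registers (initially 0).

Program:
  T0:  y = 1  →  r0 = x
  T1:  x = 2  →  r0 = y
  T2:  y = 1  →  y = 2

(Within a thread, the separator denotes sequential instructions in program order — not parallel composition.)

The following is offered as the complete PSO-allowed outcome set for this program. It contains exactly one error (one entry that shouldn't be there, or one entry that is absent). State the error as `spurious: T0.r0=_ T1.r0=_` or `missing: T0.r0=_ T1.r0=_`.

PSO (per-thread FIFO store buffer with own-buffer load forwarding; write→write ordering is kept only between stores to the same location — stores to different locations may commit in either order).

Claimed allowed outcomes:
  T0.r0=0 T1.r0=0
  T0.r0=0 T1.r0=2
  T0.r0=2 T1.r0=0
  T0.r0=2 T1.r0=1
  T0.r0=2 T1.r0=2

missing: T0.r0=0 T1.r0=1

outcome vector order: (T0.r0,T1.r0)
[PSO] allowed = {0/0; 0/1; 0/2; 2/0; 2/1; 2/2}
PSO∖claimed = {0/1}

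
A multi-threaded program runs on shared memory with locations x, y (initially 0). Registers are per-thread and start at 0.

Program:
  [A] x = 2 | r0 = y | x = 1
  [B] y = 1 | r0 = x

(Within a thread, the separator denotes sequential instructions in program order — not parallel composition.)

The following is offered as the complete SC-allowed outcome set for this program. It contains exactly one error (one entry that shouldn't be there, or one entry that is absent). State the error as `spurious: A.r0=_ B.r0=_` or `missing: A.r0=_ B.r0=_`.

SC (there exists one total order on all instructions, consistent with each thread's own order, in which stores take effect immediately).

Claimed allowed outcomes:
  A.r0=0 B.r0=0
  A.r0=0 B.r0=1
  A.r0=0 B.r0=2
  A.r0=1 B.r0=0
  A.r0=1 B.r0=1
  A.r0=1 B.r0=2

spurious: A.r0=0 B.r0=0

outcome vector order: (A.r0,B.r0)
[SC] allowed = {<0 1>; <0 2>; <1 0>; <1 1>; <1 2>}
claimed∖SC = {<0 0>}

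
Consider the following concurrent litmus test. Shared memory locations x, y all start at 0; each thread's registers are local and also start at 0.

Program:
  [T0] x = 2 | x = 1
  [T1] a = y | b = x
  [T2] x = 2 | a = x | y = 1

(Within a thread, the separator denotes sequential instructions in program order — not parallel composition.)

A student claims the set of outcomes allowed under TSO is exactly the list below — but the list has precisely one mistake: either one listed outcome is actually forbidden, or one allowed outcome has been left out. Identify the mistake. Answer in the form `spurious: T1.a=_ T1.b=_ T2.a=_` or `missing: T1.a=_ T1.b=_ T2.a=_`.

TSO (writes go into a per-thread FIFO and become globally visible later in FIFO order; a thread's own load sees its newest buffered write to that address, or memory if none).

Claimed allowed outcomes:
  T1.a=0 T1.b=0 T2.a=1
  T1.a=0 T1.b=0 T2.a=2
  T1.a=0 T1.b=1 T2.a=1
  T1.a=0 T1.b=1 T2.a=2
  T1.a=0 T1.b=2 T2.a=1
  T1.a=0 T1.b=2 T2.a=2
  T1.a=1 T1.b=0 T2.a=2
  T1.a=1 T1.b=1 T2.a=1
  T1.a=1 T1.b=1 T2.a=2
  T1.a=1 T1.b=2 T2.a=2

spurious: T1.a=1 T1.b=0 T2.a=2

outcome vector order: (T1.a,T1.b,T2.a)
under TSO → <0 0 1> <0 0 2> <0 1 1> <0 1 2> <0 2 1> <0 2 2> <1 1 1> <1 1 2> <1 2 2>
claimed∖TSO = {<1 0 2>}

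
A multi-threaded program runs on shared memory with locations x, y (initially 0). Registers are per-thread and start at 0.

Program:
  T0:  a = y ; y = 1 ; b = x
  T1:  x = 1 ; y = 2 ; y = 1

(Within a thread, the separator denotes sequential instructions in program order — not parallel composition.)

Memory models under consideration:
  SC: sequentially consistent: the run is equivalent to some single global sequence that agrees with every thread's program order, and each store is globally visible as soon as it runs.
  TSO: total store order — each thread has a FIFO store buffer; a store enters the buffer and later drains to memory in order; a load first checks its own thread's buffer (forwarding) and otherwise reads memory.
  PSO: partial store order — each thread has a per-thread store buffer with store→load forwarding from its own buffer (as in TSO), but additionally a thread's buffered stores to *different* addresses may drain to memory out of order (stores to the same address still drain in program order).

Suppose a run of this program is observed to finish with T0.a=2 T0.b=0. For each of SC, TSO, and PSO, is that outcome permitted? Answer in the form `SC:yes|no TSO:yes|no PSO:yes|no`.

outcome vector order: (T0.a,T0.b)
SC: 4 outcomes — {(0,0) (0,1) (1,1) (2,1)}
TSO: 4 outcomes — {(0,0) (0,1) (1,1) (2,1)}
PSO: 6 outcomes — {(0,0) (0,1) (1,0) (1,1) (2,0) (2,1)}
target (2,0) ∈ {PSO}

SC:no TSO:no PSO:yes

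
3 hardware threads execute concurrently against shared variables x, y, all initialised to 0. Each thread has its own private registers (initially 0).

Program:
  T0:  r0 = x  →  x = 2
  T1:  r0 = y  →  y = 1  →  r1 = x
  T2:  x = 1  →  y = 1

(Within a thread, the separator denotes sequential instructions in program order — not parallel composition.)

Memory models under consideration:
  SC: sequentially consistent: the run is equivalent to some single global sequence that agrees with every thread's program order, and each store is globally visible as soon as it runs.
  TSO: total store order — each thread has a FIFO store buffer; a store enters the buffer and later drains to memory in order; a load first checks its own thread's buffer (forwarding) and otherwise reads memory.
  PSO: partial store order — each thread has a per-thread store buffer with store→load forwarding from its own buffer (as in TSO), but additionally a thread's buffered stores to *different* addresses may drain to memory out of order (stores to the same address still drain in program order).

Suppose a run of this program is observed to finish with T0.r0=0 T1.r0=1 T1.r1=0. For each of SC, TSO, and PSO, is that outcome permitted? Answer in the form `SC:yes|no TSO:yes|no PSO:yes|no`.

SC:no TSO:no PSO:yes

outcome vector order: (T0.r0,T1.r0,T1.r1)
[SC] allowed = {<0 0 0>, <0 0 1>, <0 0 2>, <0 1 1>, <0 1 2>, <1 0 0>, <1 0 1>, <1 0 2>, <1 1 1>, <1 1 2>}
[TSO] allowed = {<0 0 0>, <0 0 1>, <0 0 2>, <0 1 1>, <0 1 2>, <1 0 0>, <1 0 1>, <1 0 2>, <1 1 1>, <1 1 2>}
[PSO] allowed = {<0 0 0>, <0 0 1>, <0 0 2>, <0 1 0>, <0 1 1>, <0 1 2>, <1 0 0>, <1 0 1>, <1 0 2>, <1 1 0>, <1 1 1>, <1 1 2>}
target <0 1 0> ∈ {PSO}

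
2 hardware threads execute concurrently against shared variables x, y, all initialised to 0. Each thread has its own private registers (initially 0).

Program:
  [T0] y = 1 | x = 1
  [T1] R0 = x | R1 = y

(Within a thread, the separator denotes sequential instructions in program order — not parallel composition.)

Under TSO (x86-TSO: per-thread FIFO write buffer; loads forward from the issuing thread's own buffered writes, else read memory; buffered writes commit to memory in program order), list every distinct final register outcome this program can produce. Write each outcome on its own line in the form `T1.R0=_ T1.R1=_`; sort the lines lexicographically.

T1.R0=0 T1.R1=0
T1.R0=0 T1.R1=1
T1.R0=1 T1.R1=1

outcome vector order: (T1.R0,T1.R1)
|TSO outcomes| = 3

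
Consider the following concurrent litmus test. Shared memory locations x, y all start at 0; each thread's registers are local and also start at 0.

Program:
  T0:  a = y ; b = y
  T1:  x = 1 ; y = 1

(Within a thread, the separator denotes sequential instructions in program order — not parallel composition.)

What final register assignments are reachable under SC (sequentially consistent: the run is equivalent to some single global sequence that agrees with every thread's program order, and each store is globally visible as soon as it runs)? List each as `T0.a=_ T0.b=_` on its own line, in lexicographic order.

outcome vector order: (T0.a,T0.b)
|SC outcomes| = 3

T0.a=0 T0.b=0
T0.a=0 T0.b=1
T0.a=1 T0.b=1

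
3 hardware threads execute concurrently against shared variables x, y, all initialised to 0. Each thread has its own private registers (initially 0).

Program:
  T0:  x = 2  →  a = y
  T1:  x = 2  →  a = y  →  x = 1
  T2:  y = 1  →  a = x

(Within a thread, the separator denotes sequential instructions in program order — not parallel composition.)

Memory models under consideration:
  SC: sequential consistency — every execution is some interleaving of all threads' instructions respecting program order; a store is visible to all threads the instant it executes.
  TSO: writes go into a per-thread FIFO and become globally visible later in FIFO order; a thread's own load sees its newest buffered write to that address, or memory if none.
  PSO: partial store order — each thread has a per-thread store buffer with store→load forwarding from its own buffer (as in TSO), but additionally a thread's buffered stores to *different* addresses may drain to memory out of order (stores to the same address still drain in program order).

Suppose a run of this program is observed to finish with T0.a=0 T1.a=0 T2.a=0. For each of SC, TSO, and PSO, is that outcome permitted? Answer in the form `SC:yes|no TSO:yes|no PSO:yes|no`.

SC:no TSO:yes PSO:yes

outcome vector order: (T0.a,T1.a,T2.a)
under SC → <0 0 1> <0 0 2> <0 1 1> <0 1 2> <1 0 1> <1 0 2> <1 1 0> <1 1 1> <1 1 2>
under TSO → <0 0 0> <0 0 1> <0 0 2> <0 1 0> <0 1 1> <0 1 2> <1 0 0> <1 0 1> <1 0 2> <1 1 0> <1 1 1> <1 1 2>
under PSO → <0 0 0> <0 0 1> <0 0 2> <0 1 0> <0 1 1> <0 1 2> <1 0 0> <1 0 1> <1 0 2> <1 1 0> <1 1 1> <1 1 2>
target <0 0 0> ∈ {TSO,PSO}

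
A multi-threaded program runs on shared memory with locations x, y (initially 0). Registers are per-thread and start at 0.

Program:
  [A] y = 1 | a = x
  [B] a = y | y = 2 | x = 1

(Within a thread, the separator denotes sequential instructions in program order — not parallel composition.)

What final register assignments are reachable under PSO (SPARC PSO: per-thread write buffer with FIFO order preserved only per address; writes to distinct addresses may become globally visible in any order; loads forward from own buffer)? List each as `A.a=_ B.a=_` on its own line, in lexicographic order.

A.a=0 B.a=0
A.a=0 B.a=1
A.a=1 B.a=0
A.a=1 B.a=1

outcome vector order: (A.a,B.a)
|PSO outcomes| = 4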